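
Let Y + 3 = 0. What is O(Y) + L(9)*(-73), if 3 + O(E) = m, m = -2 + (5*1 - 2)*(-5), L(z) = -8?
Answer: 564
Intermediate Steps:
Y = -3 (Y = -3 + 0 = -3)
m = -17 (m = -2 + (5 - 2)*(-5) = -2 + 3*(-5) = -2 - 15 = -17)
O(E) = -20 (O(E) = -3 - 17 = -20)
O(Y) + L(9)*(-73) = -20 - 8*(-73) = -20 + 584 = 564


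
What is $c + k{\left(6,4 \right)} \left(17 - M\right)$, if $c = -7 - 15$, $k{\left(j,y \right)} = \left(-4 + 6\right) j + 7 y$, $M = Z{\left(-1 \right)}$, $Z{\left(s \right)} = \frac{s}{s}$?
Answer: $618$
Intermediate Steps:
$Z{\left(s \right)} = 1$
$M = 1$
$k{\left(j,y \right)} = 2 j + 7 y$
$c = -22$
$c + k{\left(6,4 \right)} \left(17 - M\right) = -22 + \left(2 \cdot 6 + 7 \cdot 4\right) \left(17 - 1\right) = -22 + \left(12 + 28\right) \left(17 - 1\right) = -22 + 40 \cdot 16 = -22 + 640 = 618$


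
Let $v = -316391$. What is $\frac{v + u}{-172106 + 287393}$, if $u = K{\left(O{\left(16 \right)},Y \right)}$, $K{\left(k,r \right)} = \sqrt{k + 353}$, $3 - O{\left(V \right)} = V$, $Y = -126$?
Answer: $- \frac{316391}{115287} + \frac{2 \sqrt{85}}{115287} \approx -2.7442$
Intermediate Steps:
$O{\left(V \right)} = 3 - V$
$K{\left(k,r \right)} = \sqrt{353 + k}$
$u = 2 \sqrt{85}$ ($u = \sqrt{353 + \left(3 - 16\right)} = \sqrt{353 - 13} = \sqrt{340} = 2 \sqrt{85} \approx 18.439$)
$\frac{v + u}{-172106 + 287393} = \frac{-316391 + 2 \sqrt{85}}{-172106 + 287393} = \frac{-316391 + 2 \sqrt{85}}{115287} = \left(-316391 + 2 \sqrt{85}\right) \frac{1}{115287} = - \frac{316391}{115287} + \frac{2 \sqrt{85}}{115287}$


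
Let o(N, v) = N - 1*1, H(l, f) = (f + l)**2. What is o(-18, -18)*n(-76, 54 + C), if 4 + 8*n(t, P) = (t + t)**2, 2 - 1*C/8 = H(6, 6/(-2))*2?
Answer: -109725/2 ≈ -54863.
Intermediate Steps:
C = -128 (C = 16 - 8*(6/(-2) + 6)**2*2 = 16 - 8*(6*(-1/2) + 6)**2*2 = 16 - 8*(-3 + 6)**2*2 = 16 - 8*3**2*2 = 16 - 72*2 = 16 - 8*18 = 16 - 144 = -128)
n(t, P) = -1/2 + t**2/2 (n(t, P) = -1/2 + (t + t)**2/8 = -1/2 + (2*t)**2/8 = -1/2 + (4*t**2)/8 = -1/2 + t**2/2)
o(N, v) = -1 + N (o(N, v) = N - 1 = -1 + N)
o(-18, -18)*n(-76, 54 + C) = (-1 - 18)*(-1/2 + (1/2)*(-76)**2) = -19*(-1/2 + (1/2)*5776) = -19*(-1/2 + 2888) = -19*5775/2 = -109725/2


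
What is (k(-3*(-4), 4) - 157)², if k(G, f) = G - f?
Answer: 22201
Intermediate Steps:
(k(-3*(-4), 4) - 157)² = ((-3*(-4) - 1*4) - 157)² = ((12 - 4) - 157)² = (8 - 157)² = (-149)² = 22201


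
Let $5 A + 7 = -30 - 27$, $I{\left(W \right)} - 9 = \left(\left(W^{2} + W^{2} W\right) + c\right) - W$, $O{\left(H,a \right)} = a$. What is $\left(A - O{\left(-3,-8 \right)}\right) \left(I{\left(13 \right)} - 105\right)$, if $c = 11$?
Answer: $- \frac{54432}{5} \approx -10886.0$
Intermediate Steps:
$I{\left(W \right)} = 20 + W^{2} + W^{3} - W$ ($I{\left(W \right)} = 9 - \left(-11 + W - W^{2} - W^{2} W\right) = 9 - \left(-11 + W - W^{2} - W^{3}\right) = 9 + \left(11 + W^{2} + W^{3} - W\right) = 20 + W^{2} + W^{3} - W$)
$A = - \frac{64}{5}$ ($A = - \frac{7}{5} + \frac{-30 - 27}{5} = - \frac{7}{5} + \frac{1}{5} \left(-57\right) = - \frac{7}{5} - \frac{57}{5} = - \frac{64}{5} \approx -12.8$)
$\left(A - O{\left(-3,-8 \right)}\right) \left(I{\left(13 \right)} - 105\right) = \left(- \frac{64}{5} - -8\right) \left(\left(20 + 13^{2} + 13^{3} - 13\right) - 105\right) = \left(- \frac{64}{5} + 8\right) \left(\left(20 + 169 + 2197 - 13\right) - 105\right) = - \frac{24 \left(2373 - 105\right)}{5} = \left(- \frac{24}{5}\right) 2268 = - \frac{54432}{5}$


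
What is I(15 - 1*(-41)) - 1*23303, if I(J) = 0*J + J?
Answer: -23247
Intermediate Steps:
I(J) = J (I(J) = 0 + J = J)
I(15 - 1*(-41)) - 1*23303 = (15 - 1*(-41)) - 1*23303 = (15 + 41) - 23303 = 56 - 23303 = -23247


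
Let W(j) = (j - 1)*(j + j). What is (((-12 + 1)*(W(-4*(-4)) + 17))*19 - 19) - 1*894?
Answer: -104786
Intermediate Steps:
W(j) = 2*j*(-1 + j) (W(j) = (-1 + j)*(2*j) = 2*j*(-1 + j))
(((-12 + 1)*(W(-4*(-4)) + 17))*19 - 19) - 1*894 = (((-12 + 1)*(2*(-4*(-4))*(-1 - 4*(-4)) + 17))*19 - 19) - 1*894 = (-11*(2*16*(-1 + 16) + 17)*19 - 19) - 894 = (-11*(2*16*15 + 17)*19 - 19) - 894 = (-11*(480 + 17)*19 - 19) - 894 = (-11*497*19 - 19) - 894 = (-5467*19 - 19) - 894 = (-103873 - 19) - 894 = -103892 - 894 = -104786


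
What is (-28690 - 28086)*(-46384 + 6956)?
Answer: 2238564128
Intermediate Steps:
(-28690 - 28086)*(-46384 + 6956) = -56776*(-39428) = 2238564128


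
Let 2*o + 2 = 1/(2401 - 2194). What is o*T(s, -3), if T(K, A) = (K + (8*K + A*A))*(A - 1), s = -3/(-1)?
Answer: 3304/23 ≈ 143.65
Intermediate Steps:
s = 3 (s = -3*(-1) = 3)
T(K, A) = (-1 + A)*(A² + 9*K) (T(K, A) = (K + (8*K + A²))*(-1 + A) = (K + (A² + 8*K))*(-1 + A) = (A² + 9*K)*(-1 + A) = (-1 + A)*(A² + 9*K))
o = -413/414 (o = -1 + 1/(2*(2401 - 2194)) = -1 + (½)/207 = -1 + (½)*(1/207) = -1 + 1/414 = -413/414 ≈ -0.99758)
o*T(s, -3) = -413*((-3)³ - 1*(-3)² - 9*3 + 9*(-3)*3)/414 = -413*(-27 - 1*9 - 27 - 81)/414 = -413*(-27 - 9 - 27 - 81)/414 = -413/414*(-144) = 3304/23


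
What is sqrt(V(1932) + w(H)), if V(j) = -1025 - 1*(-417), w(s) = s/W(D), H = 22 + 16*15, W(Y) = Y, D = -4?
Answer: I*sqrt(2694)/2 ≈ 25.952*I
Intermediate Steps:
H = 262 (H = 22 + 240 = 262)
w(s) = -s/4 (w(s) = s/(-4) = s*(-1/4) = -s/4)
V(j) = -608 (V(j) = -1025 + 417 = -608)
sqrt(V(1932) + w(H)) = sqrt(-608 - 1/4*262) = sqrt(-608 - 131/2) = sqrt(-1347/2) = I*sqrt(2694)/2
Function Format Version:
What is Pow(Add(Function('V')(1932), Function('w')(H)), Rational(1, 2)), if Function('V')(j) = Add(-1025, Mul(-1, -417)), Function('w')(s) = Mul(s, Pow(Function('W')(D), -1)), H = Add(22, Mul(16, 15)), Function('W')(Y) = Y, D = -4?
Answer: Mul(Rational(1, 2), I, Pow(2694, Rational(1, 2))) ≈ Mul(25.952, I)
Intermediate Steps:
H = 262 (H = Add(22, 240) = 262)
Function('w')(s) = Mul(Rational(-1, 4), s) (Function('w')(s) = Mul(s, Pow(-4, -1)) = Mul(s, Rational(-1, 4)) = Mul(Rational(-1, 4), s))
Function('V')(j) = -608 (Function('V')(j) = Add(-1025, 417) = -608)
Pow(Add(Function('V')(1932), Function('w')(H)), Rational(1, 2)) = Pow(Add(-608, Mul(Rational(-1, 4), 262)), Rational(1, 2)) = Pow(Add(-608, Rational(-131, 2)), Rational(1, 2)) = Pow(Rational(-1347, 2), Rational(1, 2)) = Mul(Rational(1, 2), I, Pow(2694, Rational(1, 2)))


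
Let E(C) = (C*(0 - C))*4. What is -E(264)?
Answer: 278784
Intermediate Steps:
E(C) = -4*C**2 (E(C) = (C*(-C))*4 = -C**2*4 = -4*C**2)
-E(264) = -(-4)*264**2 = -(-4)*69696 = -1*(-278784) = 278784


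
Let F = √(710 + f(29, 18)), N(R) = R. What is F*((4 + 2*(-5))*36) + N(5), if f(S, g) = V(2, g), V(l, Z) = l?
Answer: 5 - 432*√178 ≈ -5758.6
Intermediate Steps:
f(S, g) = 2
F = 2*√178 (F = √(710 + 2) = √712 = 2*√178 ≈ 26.683)
F*((4 + 2*(-5))*36) + N(5) = (2*√178)*((4 + 2*(-5))*36) + 5 = (2*√178)*((4 - 10)*36) + 5 = (2*√178)*(-6*36) + 5 = (2*√178)*(-216) + 5 = -432*√178 + 5 = 5 - 432*√178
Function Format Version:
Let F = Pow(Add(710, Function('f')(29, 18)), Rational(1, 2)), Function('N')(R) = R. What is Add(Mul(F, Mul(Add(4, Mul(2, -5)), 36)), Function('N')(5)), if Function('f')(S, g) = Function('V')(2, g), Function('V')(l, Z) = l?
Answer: Add(5, Mul(-432, Pow(178, Rational(1, 2)))) ≈ -5758.6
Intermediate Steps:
Function('f')(S, g) = 2
F = Mul(2, Pow(178, Rational(1, 2))) (F = Pow(Add(710, 2), Rational(1, 2)) = Pow(712, Rational(1, 2)) = Mul(2, Pow(178, Rational(1, 2))) ≈ 26.683)
Add(Mul(F, Mul(Add(4, Mul(2, -5)), 36)), Function('N')(5)) = Add(Mul(Mul(2, Pow(178, Rational(1, 2))), Mul(Add(4, Mul(2, -5)), 36)), 5) = Add(Mul(Mul(2, Pow(178, Rational(1, 2))), Mul(Add(4, -10), 36)), 5) = Add(Mul(Mul(2, Pow(178, Rational(1, 2))), Mul(-6, 36)), 5) = Add(Mul(Mul(2, Pow(178, Rational(1, 2))), -216), 5) = Add(Mul(-432, Pow(178, Rational(1, 2))), 5) = Add(5, Mul(-432, Pow(178, Rational(1, 2))))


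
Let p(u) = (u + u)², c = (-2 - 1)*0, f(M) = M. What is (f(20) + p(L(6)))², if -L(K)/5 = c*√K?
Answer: 400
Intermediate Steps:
c = 0 (c = -3*0 = 0)
L(K) = 0 (L(K) = -0*√K = -5*0 = 0)
p(u) = 4*u² (p(u) = (2*u)² = 4*u²)
(f(20) + p(L(6)))² = (20 + 4*0²)² = (20 + 4*0)² = (20 + 0)² = 20² = 400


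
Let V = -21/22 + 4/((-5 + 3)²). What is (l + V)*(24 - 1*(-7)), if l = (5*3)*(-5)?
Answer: -51119/22 ≈ -2323.6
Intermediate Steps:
V = 1/22 (V = -21*1/22 + 4/((-2)²) = -21/22 + 4/4 = -21/22 + 4*(¼) = -21/22 + 1 = 1/22 ≈ 0.045455)
l = -75 (l = 15*(-5) = -75)
(l + V)*(24 - 1*(-7)) = (-75 + 1/22)*(24 - 1*(-7)) = -1649*(24 + 7)/22 = -1649/22*31 = -51119/22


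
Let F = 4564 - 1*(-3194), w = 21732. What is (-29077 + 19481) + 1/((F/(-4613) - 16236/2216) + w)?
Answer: -532725013586138/55515320565 ≈ -9596.0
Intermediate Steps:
F = 7758 (F = 4564 + 3194 = 7758)
(-29077 + 19481) + 1/((F/(-4613) - 16236/2216) + w) = (-29077 + 19481) + 1/((7758/(-4613) - 16236/2216) + 21732) = -9596 + 1/((7758*(-1/4613) - 16236*1/2216) + 21732) = -9596 + 1/((-7758/4613 - 4059/554) + 21732) = -9596 + 1/(-23022099/2555602 + 21732) = -9596 + 1/(55515320565/2555602) = -9596 + 2555602/55515320565 = -532725013586138/55515320565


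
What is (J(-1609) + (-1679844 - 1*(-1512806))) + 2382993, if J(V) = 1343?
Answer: 2217298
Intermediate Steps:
(J(-1609) + (-1679844 - 1*(-1512806))) + 2382993 = (1343 + (-1679844 - 1*(-1512806))) + 2382993 = (1343 + (-1679844 + 1512806)) + 2382993 = (1343 - 167038) + 2382993 = -165695 + 2382993 = 2217298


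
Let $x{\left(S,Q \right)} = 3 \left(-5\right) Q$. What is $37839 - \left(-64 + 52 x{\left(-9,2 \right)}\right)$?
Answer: $39463$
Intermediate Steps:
$x{\left(S,Q \right)} = - 15 Q$
$37839 - \left(-64 + 52 x{\left(-9,2 \right)}\right) = 37839 - \left(-64 + 52 \left(\left(-15\right) 2\right)\right) = 37839 + \left(\left(-52\right) \left(-30\right) + 64\right) = 37839 + \left(1560 + 64\right) = 37839 + 1624 = 39463$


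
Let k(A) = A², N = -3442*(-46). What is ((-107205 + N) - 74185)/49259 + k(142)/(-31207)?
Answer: -244689926/219603659 ≈ -1.1142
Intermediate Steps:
N = 158332
((-107205 + N) - 74185)/49259 + k(142)/(-31207) = ((-107205 + 158332) - 74185)/49259 + 142²/(-31207) = (51127 - 74185)*(1/49259) + 20164*(-1/31207) = -23058*1/49259 - 20164/31207 = -3294/7037 - 20164/31207 = -244689926/219603659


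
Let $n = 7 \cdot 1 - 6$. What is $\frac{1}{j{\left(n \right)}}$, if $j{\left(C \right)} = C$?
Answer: $1$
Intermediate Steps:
$n = 1$ ($n = 7 - 6 = 1$)
$\frac{1}{j{\left(n \right)}} = 1^{-1} = 1$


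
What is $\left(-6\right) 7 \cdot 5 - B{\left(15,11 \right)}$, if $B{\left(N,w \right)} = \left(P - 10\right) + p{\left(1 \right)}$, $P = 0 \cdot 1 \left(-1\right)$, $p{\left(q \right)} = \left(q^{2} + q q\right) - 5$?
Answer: $-197$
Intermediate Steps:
$p{\left(q \right)} = -5 + 2 q^{2}$ ($p{\left(q \right)} = \left(q^{2} + q^{2}\right) - 5 = 2 q^{2} - 5 = -5 + 2 q^{2}$)
$P = 0$ ($P = 0 \left(-1\right) = 0$)
$B{\left(N,w \right)} = -13$ ($B{\left(N,w \right)} = \left(0 - 10\right) - \left(5 - 2 \cdot 1^{2}\right) = \left(0 - 10\right) + \left(-5 + 2 \cdot 1\right) = -10 + \left(-5 + 2\right) = -10 - 3 = -13$)
$\left(-6\right) 7 \cdot 5 - B{\left(15,11 \right)} = \left(-6\right) 7 \cdot 5 - -13 = \left(-42\right) 5 + 13 = -210 + 13 = -197$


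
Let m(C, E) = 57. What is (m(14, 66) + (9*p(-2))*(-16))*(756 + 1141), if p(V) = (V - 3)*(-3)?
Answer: -3989391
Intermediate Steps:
p(V) = 9 - 3*V (p(V) = (-3 + V)*(-3) = 9 - 3*V)
(m(14, 66) + (9*p(-2))*(-16))*(756 + 1141) = (57 + (9*(9 - 3*(-2)))*(-16))*(756 + 1141) = (57 + (9*(9 + 6))*(-16))*1897 = (57 + (9*15)*(-16))*1897 = (57 + 135*(-16))*1897 = (57 - 2160)*1897 = -2103*1897 = -3989391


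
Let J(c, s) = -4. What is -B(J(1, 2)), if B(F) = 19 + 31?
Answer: -50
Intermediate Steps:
B(F) = 50
-B(J(1, 2)) = -1*50 = -50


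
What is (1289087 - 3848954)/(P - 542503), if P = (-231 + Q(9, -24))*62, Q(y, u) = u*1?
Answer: 2559867/558313 ≈ 4.5850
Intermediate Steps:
Q(y, u) = u
P = -15810 (P = (-231 - 24)*62 = -255*62 = -15810)
(1289087 - 3848954)/(P - 542503) = (1289087 - 3848954)/(-15810 - 542503) = -2559867/(-558313) = -2559867*(-1/558313) = 2559867/558313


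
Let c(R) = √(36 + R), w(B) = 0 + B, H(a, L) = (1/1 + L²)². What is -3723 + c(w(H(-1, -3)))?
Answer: -3723 + 2*√34 ≈ -3711.3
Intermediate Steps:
H(a, L) = (1 + L²)²
w(B) = B
-3723 + c(w(H(-1, -3))) = -3723 + √(36 + (1 + (-3)²)²) = -3723 + √(36 + (1 + 9)²) = -3723 + √(36 + 10²) = -3723 + √(36 + 100) = -3723 + √136 = -3723 + 2*√34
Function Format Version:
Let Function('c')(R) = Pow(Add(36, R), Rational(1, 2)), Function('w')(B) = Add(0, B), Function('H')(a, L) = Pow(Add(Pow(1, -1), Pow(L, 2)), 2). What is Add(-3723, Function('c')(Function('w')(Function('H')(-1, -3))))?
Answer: Add(-3723, Mul(2, Pow(34, Rational(1, 2)))) ≈ -3711.3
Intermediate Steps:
Function('H')(a, L) = Pow(Add(1, Pow(L, 2)), 2)
Function('w')(B) = B
Add(-3723, Function('c')(Function('w')(Function('H')(-1, -3)))) = Add(-3723, Pow(Add(36, Pow(Add(1, Pow(-3, 2)), 2)), Rational(1, 2))) = Add(-3723, Pow(Add(36, Pow(Add(1, 9), 2)), Rational(1, 2))) = Add(-3723, Pow(Add(36, Pow(10, 2)), Rational(1, 2))) = Add(-3723, Pow(Add(36, 100), Rational(1, 2))) = Add(-3723, Pow(136, Rational(1, 2))) = Add(-3723, Mul(2, Pow(34, Rational(1, 2))))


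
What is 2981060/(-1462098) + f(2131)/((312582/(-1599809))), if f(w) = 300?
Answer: -58554590623460/38085459753 ≈ -1537.5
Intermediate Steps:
2981060/(-1462098) + f(2131)/((312582/(-1599809))) = 2981060/(-1462098) + 300/((312582/(-1599809))) = 2981060*(-1/1462098) + 300/((312582*(-1/1599809))) = -1490530/731049 + 300/(-312582/1599809) = -1490530/731049 + 300*(-1599809/312582) = -1490530/731049 - 79990450/52097 = -58554590623460/38085459753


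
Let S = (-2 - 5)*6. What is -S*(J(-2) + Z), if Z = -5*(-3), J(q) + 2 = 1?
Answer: 588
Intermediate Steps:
J(q) = -1 (J(q) = -2 + 1 = -1)
S = -42 (S = -7*6 = -42)
Z = 15
-S*(J(-2) + Z) = -(-42)*(-1 + 15) = -(-42)*14 = -1*(-588) = 588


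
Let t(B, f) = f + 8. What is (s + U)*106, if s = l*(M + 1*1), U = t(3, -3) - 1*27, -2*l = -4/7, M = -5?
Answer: -17172/7 ≈ -2453.1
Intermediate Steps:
l = 2/7 (l = -(-2)/7 = -½*(-4/7) = 2/7 ≈ 0.28571)
t(B, f) = 8 + f
U = -22 (U = (8 - 3) - 1*27 = 5 - 27 = -22)
s = -8/7 (s = 2*(-5 + 1*1)/7 = 2*(-5 + 1)/7 = (2/7)*(-4) = -8/7 ≈ -1.1429)
(s + U)*106 = (-8/7 - 22)*106 = -162/7*106 = -17172/7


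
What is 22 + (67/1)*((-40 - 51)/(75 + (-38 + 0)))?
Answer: -5283/37 ≈ -142.78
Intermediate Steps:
22 + (67/1)*((-40 - 51)/(75 + (-38 + 0))) = 22 + (67*1)*(-91/(75 - 38)) = 22 + 67*(-91/37) = 22 - 6097/37 = -5283/37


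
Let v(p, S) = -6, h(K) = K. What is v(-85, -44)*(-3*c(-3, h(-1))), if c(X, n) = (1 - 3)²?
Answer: 72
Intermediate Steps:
c(X, n) = 4 (c(X, n) = (-2)² = 4)
v(-85, -44)*(-3*c(-3, h(-1))) = -(-18)*4 = -6*(-12) = 72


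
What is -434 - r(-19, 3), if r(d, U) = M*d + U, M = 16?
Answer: -133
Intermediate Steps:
r(d, U) = U + 16*d (r(d, U) = 16*d + U = U + 16*d)
-434 - r(-19, 3) = -434 - (3 + 16*(-19)) = -434 - (3 - 304) = -434 - 1*(-301) = -434 + 301 = -133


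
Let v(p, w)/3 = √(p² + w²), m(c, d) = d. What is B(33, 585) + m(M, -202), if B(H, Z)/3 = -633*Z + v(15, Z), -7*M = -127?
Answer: -1111117 + 135*√1522 ≈ -1.1059e+6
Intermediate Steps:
M = 127/7 (M = -⅐*(-127) = 127/7 ≈ 18.143)
v(p, w) = 3*√(p² + w²)
B(H, Z) = -1899*Z + 9*√(225 + Z²) (B(H, Z) = 3*(-633*Z + 3*√(15² + Z²)) = 3*(-633*Z + 3*√(225 + Z²)) = -1899*Z + 9*√(225 + Z²))
B(33, 585) + m(M, -202) = (-1899*585 + 9*√(225 + 585²)) - 202 = (-1110915 + 9*√(225 + 342225)) - 202 = (-1110915 + 9*√342450) - 202 = (-1110915 + 9*(15*√1522)) - 202 = (-1110915 + 135*√1522) - 202 = -1111117 + 135*√1522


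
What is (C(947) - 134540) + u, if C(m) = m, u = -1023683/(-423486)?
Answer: -56573741515/423486 ≈ -1.3359e+5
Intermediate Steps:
u = 1023683/423486 (u = -1023683*(-1/423486) = 1023683/423486 ≈ 2.4173)
(C(947) - 134540) + u = (947 - 134540) + 1023683/423486 = -133593 + 1023683/423486 = -56573741515/423486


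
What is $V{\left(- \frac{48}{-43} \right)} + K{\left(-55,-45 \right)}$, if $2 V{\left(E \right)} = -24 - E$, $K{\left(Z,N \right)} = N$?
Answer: $- \frac{2475}{43} \approx -57.558$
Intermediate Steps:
$V{\left(E \right)} = -12 - \frac{E}{2}$ ($V{\left(E \right)} = \frac{-24 - E}{2} = -12 - \frac{E}{2}$)
$V{\left(- \frac{48}{-43} \right)} + K{\left(-55,-45 \right)} = \left(-12 - \frac{\left(-48\right) \frac{1}{-43}}{2}\right) - 45 = \left(-12 - \frac{\left(-48\right) \left(- \frac{1}{43}\right)}{2}\right) - 45 = \left(-12 - \frac{24}{43}\right) - 45 = - \frac{540}{43} - 45 = - \frac{2475}{43}$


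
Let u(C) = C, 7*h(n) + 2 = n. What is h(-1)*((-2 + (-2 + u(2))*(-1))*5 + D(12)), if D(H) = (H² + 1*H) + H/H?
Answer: -63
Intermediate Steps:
h(n) = -2/7 + n/7
D(H) = 1 + H + H² (D(H) = (H² + H) + 1 = (H + H²) + 1 = 1 + H + H²)
h(-1)*((-2 + (-2 + u(2))*(-1))*5 + D(12)) = (-2/7 + (⅐)*(-1))*((-2 + (-2 + 2)*(-1))*5 + (1 + 12 + 12²)) = (-2/7 - ⅐)*((-2 + 0*(-1))*5 + (1 + 12 + 144)) = -3*((-2 + 0)*5 + 157)/7 = -3*(-2*5 + 157)/7 = -3*(-10 + 157)/7 = -3/7*147 = -63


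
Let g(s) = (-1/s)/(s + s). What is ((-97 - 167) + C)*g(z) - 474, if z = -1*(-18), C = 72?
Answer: -12790/27 ≈ -473.70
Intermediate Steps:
z = 18
g(s) = -1/(2*s²) (g(s) = (-1/s)/((2*s)) = (-1/s)*(1/(2*s)) = -1/(2*s²))
((-97 - 167) + C)*g(z) - 474 = ((-97 - 167) + 72)*(-½/18²) - 474 = (-264 + 72)*(-½*1/324) - 474 = -192*(-1/648) - 474 = 8/27 - 474 = -12790/27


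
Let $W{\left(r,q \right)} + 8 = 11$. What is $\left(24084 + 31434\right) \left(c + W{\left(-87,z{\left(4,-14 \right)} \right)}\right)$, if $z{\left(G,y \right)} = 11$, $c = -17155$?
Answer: $-952244736$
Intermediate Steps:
$W{\left(r,q \right)} = 3$ ($W{\left(r,q \right)} = -8 + 11 = 3$)
$\left(24084 + 31434\right) \left(c + W{\left(-87,z{\left(4,-14 \right)} \right)}\right) = \left(24084 + 31434\right) \left(-17155 + 3\right) = 55518 \left(-17152\right) = -952244736$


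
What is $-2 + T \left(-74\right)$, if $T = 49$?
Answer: $-3628$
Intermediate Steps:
$-2 + T \left(-74\right) = -2 + 49 \left(-74\right) = -2 - 3626 = -3628$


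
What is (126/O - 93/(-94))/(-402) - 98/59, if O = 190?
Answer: -117558981/70600580 ≈ -1.6651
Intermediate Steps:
(126/O - 93/(-94))/(-402) - 98/59 = (126/190 - 93/(-94))/(-402) - 98/59 = (126*(1/190) - 93*(-1/94))*(-1/402) - 98*1/59 = (63/95 + 93/94)*(-1/402) - 98/59 = (14757/8930)*(-1/402) - 98/59 = -4919/1196620 - 98/59 = -117558981/70600580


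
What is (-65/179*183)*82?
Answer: -975390/179 ≈ -5449.1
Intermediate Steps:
(-65/179*183)*82 = (-65*1/179*183)*82 = -65/179*183*82 = -11895/179*82 = -975390/179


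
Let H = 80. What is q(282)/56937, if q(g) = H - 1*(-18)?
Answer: 98/56937 ≈ 0.0017212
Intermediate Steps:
q(g) = 98 (q(g) = 80 - 1*(-18) = 80 + 18 = 98)
q(282)/56937 = 98/56937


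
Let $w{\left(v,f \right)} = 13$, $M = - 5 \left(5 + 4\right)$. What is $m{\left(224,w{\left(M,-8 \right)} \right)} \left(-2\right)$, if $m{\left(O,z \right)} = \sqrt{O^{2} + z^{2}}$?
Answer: $- 2 \sqrt{50345} \approx -448.75$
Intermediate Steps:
$M = -45$ ($M = \left(-5\right) 9 = -45$)
$m{\left(224,w{\left(M,-8 \right)} \right)} \left(-2\right) = \sqrt{224^{2} + 13^{2}} \left(-2\right) = \sqrt{50176 + 169} \left(-2\right) = \sqrt{50345} \left(-2\right) = - 2 \sqrt{50345}$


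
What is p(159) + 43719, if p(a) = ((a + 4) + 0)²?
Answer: 70288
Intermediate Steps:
p(a) = (4 + a)² (p(a) = ((4 + a) + 0)² = (4 + a)²)
p(159) + 43719 = (4 + 159)² + 43719 = 163² + 43719 = 26569 + 43719 = 70288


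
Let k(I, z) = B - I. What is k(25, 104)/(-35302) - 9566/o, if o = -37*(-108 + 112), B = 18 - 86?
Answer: 42214087/653087 ≈ 64.638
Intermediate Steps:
B = -68
k(I, z) = -68 - I
o = -148 (o = -37*4 = -148)
k(25, 104)/(-35302) - 9566/o = (-68 - 1*25)/(-35302) - 9566/(-148) = (-68 - 25)*(-1/35302) - 9566*(-1/148) = -93*(-1/35302) + 4783/74 = 93/35302 + 4783/74 = 42214087/653087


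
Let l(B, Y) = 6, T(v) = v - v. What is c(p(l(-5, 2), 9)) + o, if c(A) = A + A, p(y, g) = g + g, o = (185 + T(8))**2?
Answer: 34261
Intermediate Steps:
T(v) = 0
o = 34225 (o = (185 + 0)**2 = 185**2 = 34225)
p(y, g) = 2*g
c(A) = 2*A
c(p(l(-5, 2), 9)) + o = 2*(2*9) + 34225 = 2*18 + 34225 = 36 + 34225 = 34261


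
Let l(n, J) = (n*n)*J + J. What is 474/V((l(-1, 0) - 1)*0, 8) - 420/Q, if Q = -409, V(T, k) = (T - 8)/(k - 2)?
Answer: -289959/818 ≈ -354.47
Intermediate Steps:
l(n, J) = J + J*n**2 (l(n, J) = n**2*J + J = J*n**2 + J = J + J*n**2)
V(T, k) = (-8 + T)/(-2 + k)
474/V((l(-1, 0) - 1)*0, 8) - 420/Q = 474/(((-8 + (0*(1 + (-1)**2) - 1)*0)/(-2 + 8))) - 420/(-409) = 474/(((-8 + (0*(1 + 1) - 1)*0)/6)) - 420*(-1/409) = 474/(((-8 + (0*2 - 1)*0)/6)) + 420/409 = 474/(((-8 + (0 - 1)*0)/6)) + 420/409 = 474/(((-8 - 1*0)/6)) + 420/409 = 474/(((-8 + 0)/6)) + 420/409 = 474/(((1/6)*(-8))) + 420/409 = 474/(-4/3) + 420/409 = 474*(-3/4) + 420/409 = -711/2 + 420/409 = -289959/818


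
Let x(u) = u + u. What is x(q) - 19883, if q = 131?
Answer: -19621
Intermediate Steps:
x(u) = 2*u
x(q) - 19883 = 2*131 - 19883 = 262 - 19883 = -19621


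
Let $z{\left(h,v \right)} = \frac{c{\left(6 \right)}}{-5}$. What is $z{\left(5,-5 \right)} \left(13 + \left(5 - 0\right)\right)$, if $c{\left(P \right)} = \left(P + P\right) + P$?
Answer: $- \frac{324}{5} \approx -64.8$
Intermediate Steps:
$c{\left(P \right)} = 3 P$ ($c{\left(P \right)} = 2 P + P = 3 P$)
$z{\left(h,v \right)} = - \frac{18}{5}$ ($z{\left(h,v \right)} = \frac{3 \cdot 6}{-5} = 18 \left(- \frac{1}{5}\right) = - \frac{18}{5}$)
$z{\left(5,-5 \right)} \left(13 + \left(5 - 0\right)\right) = - \frac{18 \left(13 + \left(5 - 0\right)\right)}{5} = - \frac{18 \left(13 + \left(5 + 0\right)\right)}{5} = - \frac{18 \left(13 + 5\right)}{5} = \left(- \frac{18}{5}\right) 18 = - \frac{324}{5}$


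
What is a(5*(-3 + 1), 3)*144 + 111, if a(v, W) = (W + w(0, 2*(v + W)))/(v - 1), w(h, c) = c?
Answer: 255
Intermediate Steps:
a(v, W) = (2*v + 3*W)/(-1 + v) (a(v, W) = (W + 2*(v + W))/(v - 1) = (W + 2*(W + v))/(-1 + v) = (W + (2*W + 2*v))/(-1 + v) = (2*v + 3*W)/(-1 + v))
a(5*(-3 + 1), 3)*144 + 111 = ((2*(5*(-3 + 1)) + 3*3)/(-1 + 5*(-3 + 1)))*144 + 111 = ((2*(5*(-2)) + 9)/(-1 + 5*(-2)))*144 + 111 = ((2*(-10) + 9)/(-1 - 10))*144 + 111 = ((-20 + 9)/(-11))*144 + 111 = -1/11*(-11)*144 + 111 = 1*144 + 111 = 144 + 111 = 255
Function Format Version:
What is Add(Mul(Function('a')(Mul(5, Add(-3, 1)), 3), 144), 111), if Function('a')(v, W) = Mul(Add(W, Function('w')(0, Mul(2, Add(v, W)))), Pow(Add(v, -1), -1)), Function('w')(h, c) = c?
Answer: 255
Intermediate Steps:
Function('a')(v, W) = Mul(Pow(Add(-1, v), -1), Add(Mul(2, v), Mul(3, W))) (Function('a')(v, W) = Mul(Add(W, Mul(2, Add(v, W))), Pow(Add(v, -1), -1)) = Mul(Add(W, Mul(2, Add(W, v))), Pow(Add(-1, v), -1)) = Mul(Add(W, Add(Mul(2, W), Mul(2, v))), Pow(Add(-1, v), -1)) = Mul(Add(Mul(2, v), Mul(3, W)), Pow(Add(-1, v), -1)) = Mul(Pow(Add(-1, v), -1), Add(Mul(2, v), Mul(3, W))))
Add(Mul(Function('a')(Mul(5, Add(-3, 1)), 3), 144), 111) = Add(Mul(Mul(Pow(Add(-1, Mul(5, Add(-3, 1))), -1), Add(Mul(2, Mul(5, Add(-3, 1))), Mul(3, 3))), 144), 111) = Add(Mul(Mul(Pow(Add(-1, Mul(5, -2)), -1), Add(Mul(2, Mul(5, -2)), 9)), 144), 111) = Add(Mul(Mul(Pow(Add(-1, -10), -1), Add(Mul(2, -10), 9)), 144), 111) = Add(Mul(Mul(Pow(-11, -1), Add(-20, 9)), 144), 111) = Add(Mul(Mul(Rational(-1, 11), -11), 144), 111) = Add(Mul(1, 144), 111) = Add(144, 111) = 255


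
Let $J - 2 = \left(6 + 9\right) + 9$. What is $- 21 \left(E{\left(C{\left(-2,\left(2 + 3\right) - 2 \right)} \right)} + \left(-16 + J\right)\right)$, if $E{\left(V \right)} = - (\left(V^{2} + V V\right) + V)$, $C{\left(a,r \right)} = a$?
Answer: $-84$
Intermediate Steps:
$J = 26$ ($J = 2 + \left(\left(6 + 9\right) + 9\right) = 2 + \left(15 + 9\right) = 2 + 24 = 26$)
$E{\left(V \right)} = - V - 2 V^{2}$ ($E{\left(V \right)} = - (\left(V^{2} + V^{2}\right) + V) = - (2 V^{2} + V) = - (V + 2 V^{2}) = - V - 2 V^{2}$)
$- 21 \left(E{\left(C{\left(-2,\left(2 + 3\right) - 2 \right)} \right)} + \left(-16 + J\right)\right) = - 21 \left(\left(-1\right) \left(-2\right) \left(1 + 2 \left(-2\right)\right) + \left(-16 + 26\right)\right) = - 21 \left(\left(-1\right) \left(-2\right) \left(1 - 4\right) + 10\right) = - 21 \left(\left(-1\right) \left(-2\right) \left(-3\right) + 10\right) = - 21 \left(-6 + 10\right) = \left(-21\right) 4 = -84$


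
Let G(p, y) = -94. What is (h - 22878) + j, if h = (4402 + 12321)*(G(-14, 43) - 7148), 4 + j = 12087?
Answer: -121118761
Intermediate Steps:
j = 12083 (j = -4 + 12087 = 12083)
h = -121107966 (h = (4402 + 12321)*(-94 - 7148) = 16723*(-7242) = -121107966)
(h - 22878) + j = (-121107966 - 22878) + 12083 = -121130844 + 12083 = -121118761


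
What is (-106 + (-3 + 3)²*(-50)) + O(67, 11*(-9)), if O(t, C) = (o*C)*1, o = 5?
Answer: -601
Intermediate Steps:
O(t, C) = 5*C (O(t, C) = (5*C)*1 = 5*C)
(-106 + (-3 + 3)²*(-50)) + O(67, 11*(-9)) = (-106 + (-3 + 3)²*(-50)) + 5*(11*(-9)) = (-106 + 0²*(-50)) + 5*(-99) = (-106 + 0*(-50)) - 495 = (-106 + 0) - 495 = -106 - 495 = -601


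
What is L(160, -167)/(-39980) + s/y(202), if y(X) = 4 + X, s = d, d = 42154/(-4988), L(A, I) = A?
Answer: -46243035/1027014236 ≈ -0.045027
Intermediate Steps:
d = -21077/2494 (d = 42154*(-1/4988) = -21077/2494 ≈ -8.4511)
s = -21077/2494 ≈ -8.4511
L(160, -167)/(-39980) + s/y(202) = 160/(-39980) - 21077/(2494*(4 + 202)) = 160*(-1/39980) - 21077/2494/206 = -8/1999 - 21077/2494*1/206 = -8/1999 - 21077/513764 = -46243035/1027014236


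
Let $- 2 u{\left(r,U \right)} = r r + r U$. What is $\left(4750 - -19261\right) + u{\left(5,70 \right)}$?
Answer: $\frac{47647}{2} \approx 23824.0$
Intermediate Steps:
$u{\left(r,U \right)} = - \frac{r^{2}}{2} - \frac{U r}{2}$ ($u{\left(r,U \right)} = - \frac{r r + r U}{2} = - \frac{r^{2} + U r}{2} = - \frac{r^{2}}{2} - \frac{U r}{2}$)
$\left(4750 - -19261\right) + u{\left(5,70 \right)} = \left(4750 - -19261\right) - \frac{5 \left(70 + 5\right)}{2} = \left(4750 + 19261\right) - \frac{5}{2} \cdot 75 = 24011 - \frac{375}{2} = \frac{47647}{2}$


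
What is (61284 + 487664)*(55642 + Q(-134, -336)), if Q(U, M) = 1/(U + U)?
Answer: 2046485692035/67 ≈ 3.0545e+10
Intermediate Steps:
Q(U, M) = 1/(2*U)
(61284 + 487664)*(55642 + Q(-134, -336)) = (61284 + 487664)*(55642 + (1/2)/(-134)) = 548948*(55642 + (1/2)*(-1/134)) = 548948*(55642 - 1/268) = 548948*(14912055/268) = 2046485692035/67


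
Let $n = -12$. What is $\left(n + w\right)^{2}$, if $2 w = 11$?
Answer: $\frac{169}{4} \approx 42.25$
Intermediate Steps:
$w = \frac{11}{2}$ ($w = \frac{1}{2} \cdot 11 = \frac{11}{2} \approx 5.5$)
$\left(n + w\right)^{2} = \left(-12 + \frac{11}{2}\right)^{2} = \left(- \frac{13}{2}\right)^{2} = \frac{169}{4}$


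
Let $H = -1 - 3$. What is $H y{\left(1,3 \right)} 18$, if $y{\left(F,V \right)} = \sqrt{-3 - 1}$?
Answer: $- 144 i \approx - 144.0 i$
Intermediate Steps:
$y{\left(F,V \right)} = 2 i$ ($y{\left(F,V \right)} = \sqrt{-4} = 2 i$)
$H = -4$ ($H = -1 - 3 = -4$)
$H y{\left(1,3 \right)} 18 = - 4 \cdot 2 i 18 = - 8 i 18 = - 144 i$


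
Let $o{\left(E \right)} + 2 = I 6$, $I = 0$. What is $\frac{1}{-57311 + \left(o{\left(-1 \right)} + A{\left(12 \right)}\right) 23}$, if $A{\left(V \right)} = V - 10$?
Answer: $- \frac{1}{57311} \approx -1.7449 \cdot 10^{-5}$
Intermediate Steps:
$A{\left(V \right)} = -10 + V$
$o{\left(E \right)} = -2$ ($o{\left(E \right)} = -2 + 0 \cdot 6 = -2 + 0 = -2$)
$\frac{1}{-57311 + \left(o{\left(-1 \right)} + A{\left(12 \right)}\right) 23} = \frac{1}{-57311 + \left(-2 + \left(-10 + 12\right)\right) 23} = \frac{1}{-57311 + \left(-2 + 2\right) 23} = \frac{1}{-57311 + 0 \cdot 23} = \frac{1}{-57311 + 0} = \frac{1}{-57311} = - \frac{1}{57311}$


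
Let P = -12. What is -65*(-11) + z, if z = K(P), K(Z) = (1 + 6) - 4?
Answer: 718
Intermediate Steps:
K(Z) = 3 (K(Z) = 7 - 4 = 3)
z = 3
-65*(-11) + z = -65*(-11) + 3 = 715 + 3 = 718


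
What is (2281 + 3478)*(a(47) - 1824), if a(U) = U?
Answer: -10233743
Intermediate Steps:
(2281 + 3478)*(a(47) - 1824) = (2281 + 3478)*(47 - 1824) = 5759*(-1777) = -10233743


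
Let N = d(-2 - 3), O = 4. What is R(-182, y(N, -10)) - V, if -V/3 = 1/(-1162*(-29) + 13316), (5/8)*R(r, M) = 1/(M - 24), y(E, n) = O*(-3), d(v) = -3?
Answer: -93893/2115630 ≈ -0.044381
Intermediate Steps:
N = -3
y(E, n) = -12 (y(E, n) = 4*(-3) = -12)
R(r, M) = 8/(5*(-24 + M)) (R(r, M) = 8/(5*(M - 24)) = 8/(5*(-24 + M)))
V = -3/47014 (V = -3/(-1162*(-29) + 13316) = -3/(33698 + 13316) = -3/47014 ≈ -6.3811e-5)
R(-182, y(N, -10)) - V = 8/(5*(-24 - 12)) - 1*(-3/47014) = (8/5)/(-36) + 3/47014 = (8/5)*(-1/36) + 3/47014 = -2/45 + 3/47014 = -93893/2115630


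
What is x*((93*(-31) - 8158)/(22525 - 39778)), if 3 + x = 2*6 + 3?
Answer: 44164/5751 ≈ 7.6794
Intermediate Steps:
x = 12 (x = -3 + (2*6 + 3) = -3 + (12 + 3) = -3 + 15 = 12)
x*((93*(-31) - 8158)/(22525 - 39778)) = 12*((93*(-31) - 8158)/(22525 - 39778)) = 12*((-2883 - 8158)/(-17253)) = 12*(-11041*(-1/17253)) = 12*(11041/17253) = 44164/5751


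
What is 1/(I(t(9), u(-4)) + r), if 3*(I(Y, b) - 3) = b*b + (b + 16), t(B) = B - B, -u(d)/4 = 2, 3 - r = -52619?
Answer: 1/52649 ≈ 1.8994e-5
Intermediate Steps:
r = 52622 (r = 3 - 1*(-52619) = 3 + 52619 = 52622)
u(d) = -8 (u(d) = -4*2 = -8)
t(B) = 0
I(Y, b) = 25/3 + b/3 + b²/3 (I(Y, b) = 3 + (b*b + (b + 16))/3 = 3 + (b² + (16 + b))/3 = 3 + (16 + b + b²)/3 = 3 + (16/3 + b/3 + b²/3) = 25/3 + b/3 + b²/3)
1/(I(t(9), u(-4)) + r) = 1/((25/3 + (⅓)*(-8) + (⅓)*(-8)²) + 52622) = 1/((25/3 - 8/3 + (⅓)*64) + 52622) = 1/((25/3 - 8/3 + 64/3) + 52622) = 1/(27 + 52622) = 1/52649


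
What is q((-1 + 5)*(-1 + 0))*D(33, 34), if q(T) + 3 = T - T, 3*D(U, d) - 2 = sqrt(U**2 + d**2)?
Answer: -2 - sqrt(2245) ≈ -49.381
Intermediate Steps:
D(U, d) = 2/3 + sqrt(U**2 + d**2)/3
q(T) = -3 (q(T) = -3 + (T - T) = -3 + 0 = -3)
q((-1 + 5)*(-1 + 0))*D(33, 34) = -3*(2/3 + sqrt(33**2 + 34**2)/3) = -3*(2/3 + sqrt(1089 + 1156)/3) = -3*(2/3 + sqrt(2245)/3) = -2 - sqrt(2245)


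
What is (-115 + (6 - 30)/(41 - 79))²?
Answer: 4721929/361 ≈ 13080.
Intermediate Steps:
(-115 + (6 - 30)/(41 - 79))² = (-115 - 24/(-38))² = (-115 - 24*(-1/38))² = (-115 + 12/19)² = (-2173/19)² = 4721929/361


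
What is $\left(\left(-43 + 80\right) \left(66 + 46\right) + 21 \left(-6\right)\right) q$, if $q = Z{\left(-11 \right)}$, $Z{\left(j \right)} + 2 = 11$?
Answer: $36162$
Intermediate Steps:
$Z{\left(j \right)} = 9$ ($Z{\left(j \right)} = -2 + 11 = 9$)
$q = 9$
$\left(\left(-43 + 80\right) \left(66 + 46\right) + 21 \left(-6\right)\right) q = \left(\left(-43 + 80\right) \left(66 + 46\right) + 21 \left(-6\right)\right) 9 = \left(37 \cdot 112 - 126\right) 9 = \left(4144 - 126\right) 9 = 4018 \cdot 9 = 36162$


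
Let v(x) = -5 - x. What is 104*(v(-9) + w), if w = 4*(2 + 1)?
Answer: 1664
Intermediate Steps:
w = 12 (w = 4*3 = 12)
104*(v(-9) + w) = 104*((-5 - 1*(-9)) + 12) = 104*((-5 + 9) + 12) = 104*(4 + 12) = 104*16 = 1664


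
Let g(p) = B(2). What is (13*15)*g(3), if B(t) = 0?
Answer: 0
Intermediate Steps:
g(p) = 0
(13*15)*g(3) = (13*15)*0 = 195*0 = 0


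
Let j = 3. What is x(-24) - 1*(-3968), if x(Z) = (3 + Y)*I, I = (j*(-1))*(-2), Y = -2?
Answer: 3974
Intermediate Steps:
I = 6 (I = (3*(-1))*(-2) = -3*(-2) = 6)
x(Z) = 6 (x(Z) = (3 - 2)*6 = 1*6 = 6)
x(-24) - 1*(-3968) = 6 - 1*(-3968) = 6 + 3968 = 3974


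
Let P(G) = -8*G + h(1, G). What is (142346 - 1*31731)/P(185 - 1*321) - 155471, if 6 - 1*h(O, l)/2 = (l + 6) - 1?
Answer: -211640887/1362 ≈ -1.5539e+5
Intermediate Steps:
h(O, l) = 2 - 2*l (h(O, l) = 12 - 2*((l + 6) - 1) = 12 - 2*((6 + l) - 1) = 12 - 2*(5 + l) = 12 + (-10 - 2*l) = 2 - 2*l)
P(G) = 2 - 10*G (P(G) = -8*G + (2 - 2*G) = 2 - 10*G)
(142346 - 1*31731)/P(185 - 1*321) - 155471 = (142346 - 1*31731)/(2 - 10*(185 - 1*321)) - 155471 = (142346 - 31731)/(2 - 10*(185 - 321)) - 155471 = 110615/(2 - 10*(-136)) - 155471 = 110615/(2 + 1360) - 155471 = 110615/1362 - 155471 = -211640887/1362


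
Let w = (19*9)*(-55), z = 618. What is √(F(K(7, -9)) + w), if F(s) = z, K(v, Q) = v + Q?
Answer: I*√8787 ≈ 93.739*I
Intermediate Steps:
K(v, Q) = Q + v
w = -9405 (w = 171*(-55) = -9405)
F(s) = 618
√(F(K(7, -9)) + w) = √(618 - 9405) = √(-8787) = I*√8787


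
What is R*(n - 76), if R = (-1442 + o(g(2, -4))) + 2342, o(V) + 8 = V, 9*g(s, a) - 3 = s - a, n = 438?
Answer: 323266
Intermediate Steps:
g(s, a) = ⅓ - a/9 + s/9 (g(s, a) = ⅓ + (s - a)/9 = ⅓ + (-a/9 + s/9) = ⅓ - a/9 + s/9)
o(V) = -8 + V
R = 893 (R = (-1442 + (-8 + (⅓ - ⅑*(-4) + (⅑)*2))) + 2342 = (-1442 + (-8 + (⅓ + 4/9 + 2/9))) + 2342 = (-1442 + (-8 + 1)) + 2342 = (-1442 - 7) + 2342 = -1449 + 2342 = 893)
R*(n - 76) = 893*(438 - 76) = 893*362 = 323266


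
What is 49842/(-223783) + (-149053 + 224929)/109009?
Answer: 11546532330/24394361047 ≈ 0.47333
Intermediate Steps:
49842/(-223783) + (-149053 + 224929)/109009 = 49842*(-1/223783) + 75876*(1/109009) = -49842/223783 + 75876/109009 = 11546532330/24394361047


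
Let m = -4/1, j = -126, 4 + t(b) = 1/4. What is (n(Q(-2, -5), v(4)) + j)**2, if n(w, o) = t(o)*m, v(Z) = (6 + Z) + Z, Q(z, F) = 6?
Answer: 12321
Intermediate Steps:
t(b) = -15/4 (t(b) = -4 + 1/4 = -15/4)
v(Z) = 6 + 2*Z
m = -4 (m = 1*(-4) = -4)
n(w, o) = 15 (n(w, o) = -15/4*(-4) = 15)
(n(Q(-2, -5), v(4)) + j)**2 = (15 - 126)**2 = (-111)**2 = 12321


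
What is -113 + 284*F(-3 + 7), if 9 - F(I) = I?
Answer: 1307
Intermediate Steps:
F(I) = 9 - I
-113 + 284*F(-3 + 7) = -113 + 284*(9 - (-3 + 7)) = -113 + 284*(9 - 1*4) = -113 + 284*(9 - 4) = -113 + 284*5 = -113 + 1420 = 1307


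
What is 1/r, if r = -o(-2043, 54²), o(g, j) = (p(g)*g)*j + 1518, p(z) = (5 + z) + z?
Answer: -1/24312101946 ≈ -4.1132e-11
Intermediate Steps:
p(z) = 5 + 2*z
o(g, j) = 1518 + g*j*(5 + 2*g) (o(g, j) = ((5 + 2*g)*g)*j + 1518 = (g*(5 + 2*g))*j + 1518 = g*j*(5 + 2*g) + 1518 = 1518 + g*j*(5 + 2*g))
r = -24312101946 (r = -(1518 - 2043*54²*(5 + 2*(-2043))) = -(1518 - 2043*2916*(5 - 4086)) = -(1518 - 2043*2916*(-4081)) = -(1518 + 24312100428) = -1*24312101946 = -24312101946)
1/r = 1/(-24312101946) = -1/24312101946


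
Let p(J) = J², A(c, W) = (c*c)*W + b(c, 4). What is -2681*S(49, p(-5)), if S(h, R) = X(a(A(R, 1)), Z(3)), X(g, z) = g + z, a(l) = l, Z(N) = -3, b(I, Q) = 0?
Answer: -1667582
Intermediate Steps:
A(c, W) = W*c² (A(c, W) = (c*c)*W + 0 = c²*W + 0 = W*c² + 0 = W*c²)
S(h, R) = -3 + R² (S(h, R) = 1*R² - 3 = R² - 3 = -3 + R²)
-2681*S(49, p(-5)) = -2681*(-3 + ((-5)²)²) = -2681*(-3 + 25²) = -2681*(-3 + 625) = -2681*622 = -1667582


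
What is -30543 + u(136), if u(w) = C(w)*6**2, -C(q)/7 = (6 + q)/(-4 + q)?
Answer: -338955/11 ≈ -30814.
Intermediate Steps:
C(q) = -7*(6 + q)/(-4 + q)
u(w) = 252*(-6 - w)/(-4 + w) (u(w) = (7*(-6 - w)/(-4 + w))*6**2 = (7*(-6 - w)/(-4 + w))*36 = 252*(-6 - w)/(-4 + w))
-30543 + u(136) = -30543 + 252*(-6 - 1*136)/(-4 + 136) = -30543 + 252*(-6 - 136)/132 = -30543 + 252*(1/132)*(-142) = -30543 - 2982/11 = -338955/11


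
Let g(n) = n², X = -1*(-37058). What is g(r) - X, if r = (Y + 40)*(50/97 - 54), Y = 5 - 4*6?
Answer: 11520987982/9409 ≈ 1.2245e+6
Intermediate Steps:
Y = -19 (Y = 5 - 24 = -19)
r = -108948/97 (r = (-19 + 40)*(50/97 - 54) = 21*(50*(1/97) - 54) = 21*(50/97 - 54) = 21*(-5188/97) = -108948/97 ≈ -1123.2)
X = 37058
g(r) - X = (-108948/97)² - 1*37058 = 11869666704/9409 - 37058 = 11520987982/9409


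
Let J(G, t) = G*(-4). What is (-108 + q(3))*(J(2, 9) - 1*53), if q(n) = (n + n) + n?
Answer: 6039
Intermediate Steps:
q(n) = 3*n (q(n) = 2*n + n = 3*n)
J(G, t) = -4*G
(-108 + q(3))*(J(2, 9) - 1*53) = (-108 + 3*3)*(-4*2 - 1*53) = (-108 + 9)*(-8 - 53) = -99*(-61) = 6039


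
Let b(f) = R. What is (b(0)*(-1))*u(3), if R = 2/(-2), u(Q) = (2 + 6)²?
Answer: 64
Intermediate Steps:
u(Q) = 64 (u(Q) = 8² = 64)
R = -1 (R = 2*(-½) = -1)
b(f) = -1
(b(0)*(-1))*u(3) = -1*(-1)*64 = 1*64 = 64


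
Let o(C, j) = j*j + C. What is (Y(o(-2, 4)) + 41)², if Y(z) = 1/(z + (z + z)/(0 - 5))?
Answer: 2982529/1764 ≈ 1690.8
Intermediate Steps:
o(C, j) = C + j² (o(C, j) = j² + C = C + j²)
Y(z) = 5/(3*z) (Y(z) = 1/(z + (2*z)/(-5)) = 1/(z + (2*z)*(-⅕)) = 1/(z - 2*z/5) = 1/(3*z/5) = 5/(3*z))
(Y(o(-2, 4)) + 41)² = (5/(3*(-2 + 4²)) + 41)² = (5/(3*(-2 + 16)) + 41)² = ((5/3)/14 + 41)² = ((5/3)*(1/14) + 41)² = (5/42 + 41)² = (1727/42)² = 2982529/1764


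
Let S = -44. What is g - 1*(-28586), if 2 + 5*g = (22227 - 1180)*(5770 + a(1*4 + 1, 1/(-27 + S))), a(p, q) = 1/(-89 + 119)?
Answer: 3647544587/150 ≈ 2.4317e+7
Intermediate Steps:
a(p, q) = 1/30
g = 3643256687/150 (g = -2/5 + ((22227 - 1180)*(5770 + 1/30))/5 = -2/5 + (21047*(173101/30))/5 = -2/5 + (1/5)*(3643256747/30) = -2/5 + 3643256747/150 = 3643256687/150 ≈ 2.4288e+7)
g - 1*(-28586) = 3643256687/150 - 1*(-28586) = 3643256687/150 + 28586 = 3647544587/150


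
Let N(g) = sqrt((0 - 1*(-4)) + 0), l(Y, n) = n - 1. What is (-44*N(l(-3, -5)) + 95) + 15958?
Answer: 15965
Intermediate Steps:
l(Y, n) = -1 + n
N(g) = 2 (N(g) = sqrt((0 + 4) + 0) = sqrt(4 + 0) = sqrt(4) = 2)
(-44*N(l(-3, -5)) + 95) + 15958 = (-44*2 + 95) + 15958 = (-88 + 95) + 15958 = 7 + 15958 = 15965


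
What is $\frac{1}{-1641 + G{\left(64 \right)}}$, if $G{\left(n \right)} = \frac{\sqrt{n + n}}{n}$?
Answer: $- \frac{52512}{86172191} - \frac{4 \sqrt{2}}{86172191} \approx -0.00060945$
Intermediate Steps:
$G{\left(n \right)} = \frac{\sqrt{2}}{\sqrt{n}}$ ($G{\left(n \right)} = \frac{\sqrt{2 n}}{n} = \frac{\sqrt{2} \sqrt{n}}{n} = \frac{\sqrt{2}}{\sqrt{n}}$)
$\frac{1}{-1641 + G{\left(64 \right)}} = \frac{1}{-1641 + \frac{\sqrt{2}}{8}}$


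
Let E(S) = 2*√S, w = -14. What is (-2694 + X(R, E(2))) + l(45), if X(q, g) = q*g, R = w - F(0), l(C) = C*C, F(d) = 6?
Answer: -669 - 40*√2 ≈ -725.57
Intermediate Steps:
l(C) = C²
R = -20 (R = -14 - 1*6 = -14 - 6 = -20)
X(q, g) = g*q
(-2694 + X(R, E(2))) + l(45) = (-2694 + (2*√2)*(-20)) + 45² = (-2694 - 40*√2) + 2025 = -669 - 40*√2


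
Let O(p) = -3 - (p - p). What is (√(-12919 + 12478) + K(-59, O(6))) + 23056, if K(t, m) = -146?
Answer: 22910 + 21*I ≈ 22910.0 + 21.0*I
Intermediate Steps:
O(p) = -3 (O(p) = -3 - 1*0 = -3 + 0 = -3)
(√(-12919 + 12478) + K(-59, O(6))) + 23056 = (√(-12919 + 12478) - 146) + 23056 = (√(-441) - 146) + 23056 = (21*I - 146) + 23056 = (-146 + 21*I) + 23056 = 22910 + 21*I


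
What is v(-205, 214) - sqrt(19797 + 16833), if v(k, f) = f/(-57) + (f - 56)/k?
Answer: -52876/11685 - 3*sqrt(4070) ≈ -195.91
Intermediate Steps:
v(k, f) = -f/57 + (-56 + f)/k (v(k, f) = f*(-1/57) + (-56 + f)/k = -f/57 + (-56 + f)/k)
v(-205, 214) - sqrt(19797 + 16833) = (-56 + 214 - 1/57*214*(-205))/(-205) - sqrt(19797 + 16833) = -(-56 + 214 + 43870/57)/205 - sqrt(36630) = -1/205*52876/57 - 3*sqrt(4070) = -52876/11685 - 3*sqrt(4070)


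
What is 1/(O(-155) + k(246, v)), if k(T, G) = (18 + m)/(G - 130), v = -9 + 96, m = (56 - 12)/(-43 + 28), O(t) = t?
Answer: -645/100201 ≈ -0.0064371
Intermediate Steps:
m = -44/15 (m = 44/(-15) = 44*(-1/15) = -44/15 ≈ -2.9333)
v = 87
k(T, G) = 226/(15*(-130 + G)) (k(T, G) = (18 - 44/15)/(G - 130) = 226/(15*(-130 + G)))
1/(O(-155) + k(246, v)) = 1/(-155 + 226/(15*(-130 + 87))) = 1/(-155 + (226/15)/(-43)) = 1/(-155 + (226/15)*(-1/43)) = 1/(-155 - 226/645) = 1/(-100201/645) = -645/100201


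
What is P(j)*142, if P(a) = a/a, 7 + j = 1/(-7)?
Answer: 142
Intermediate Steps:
j = -50/7 (j = -7 + 1/(-7) = -7 - ⅐ = -50/7 ≈ -7.1429)
P(a) = 1
P(j)*142 = 1*142 = 142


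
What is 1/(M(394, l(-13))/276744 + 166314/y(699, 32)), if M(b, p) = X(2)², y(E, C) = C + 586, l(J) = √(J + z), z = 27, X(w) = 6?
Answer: 2375386/639255887 ≈ 0.0037159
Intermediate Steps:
l(J) = √(27 + J) (l(J) = √(J + 27) = √(27 + J))
y(E, C) = 586 + C
M(b, p) = 36 (M(b, p) = 6² = 36)
1/(M(394, l(-13))/276744 + 166314/y(699, 32)) = 1/(36/276744 + 166314/(586 + 32)) = 1/(36*(1/276744) + 166314/618) = 1/(3/23062 + 166314*(1/618)) = 1/(3/23062 + 27719/103) = 1/(639255887/2375386) = 2375386/639255887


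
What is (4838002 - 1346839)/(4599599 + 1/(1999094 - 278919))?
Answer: 6005411313525/7912115209826 ≈ 0.75901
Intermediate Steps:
(4838002 - 1346839)/(4599599 + 1/(1999094 - 278919)) = 3491163/(4599599 + 1/1720175) = 3491163/(7912115209826/1720175) = 3491163*(1720175/7912115209826) = 6005411313525/7912115209826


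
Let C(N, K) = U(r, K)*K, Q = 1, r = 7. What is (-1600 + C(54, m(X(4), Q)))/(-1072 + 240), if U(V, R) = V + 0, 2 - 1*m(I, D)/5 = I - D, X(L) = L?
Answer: 1635/832 ≈ 1.9651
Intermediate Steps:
m(I, D) = 10 - 5*I + 5*D (m(I, D) = 10 - 5*(I - D) = 10 + (-5*I + 5*D) = 10 - 5*I + 5*D)
U(V, R) = V
C(N, K) = 7*K
(-1600 + C(54, m(X(4), Q)))/(-1072 + 240) = (-1600 + 7*(10 - 5*4 + 5*1))/(-1072 + 240) = (-1600 + 7*(10 - 20 + 5))/(-832) = (-1600 + 7*(-5))*(-1/832) = (-1600 - 35)*(-1/832) = -1635*(-1/832) = 1635/832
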